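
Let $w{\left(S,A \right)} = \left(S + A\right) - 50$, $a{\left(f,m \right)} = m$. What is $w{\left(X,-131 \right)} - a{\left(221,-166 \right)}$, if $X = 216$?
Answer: $201$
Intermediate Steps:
$w{\left(S,A \right)} = -50 + A + S$ ($w{\left(S,A \right)} = \left(A + S\right) - 50 = -50 + A + S$)
$w{\left(X,-131 \right)} - a{\left(221,-166 \right)} = \left(-50 - 131 + 216\right) - -166 = 35 + 166 = 201$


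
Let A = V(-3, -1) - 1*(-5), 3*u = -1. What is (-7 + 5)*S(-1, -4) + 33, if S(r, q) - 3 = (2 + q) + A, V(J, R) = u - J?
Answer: 47/3 ≈ 15.667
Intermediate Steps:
u = -1/3 (u = (1/3)*(-1) = -1/3 ≈ -0.33333)
V(J, R) = -1/3 - J
A = 23/3 (A = (-1/3 - 1*(-3)) - 1*(-5) = (-1/3 + 3) + 5 = 8/3 + 5 = 23/3 ≈ 7.6667)
S(r, q) = 38/3 + q (S(r, q) = 3 + ((2 + q) + 23/3) = 3 + (29/3 + q) = 38/3 + q)
(-7 + 5)*S(-1, -4) + 33 = (-7 + 5)*(38/3 - 4) + 33 = -2*26/3 + 33 = -52/3 + 33 = 47/3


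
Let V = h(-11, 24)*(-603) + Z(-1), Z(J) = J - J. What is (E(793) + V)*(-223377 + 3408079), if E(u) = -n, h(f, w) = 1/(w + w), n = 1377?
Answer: -35402739783/8 ≈ -4.4253e+9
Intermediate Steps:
Z(J) = 0
h(f, w) = 1/(2*w)
V = -201/16 (V = ((1/2)/24)*(-603) + 0 = ((1/2)*(1/24))*(-603) + 0 = (1/48)*(-603) + 0 = -201/16 + 0 = -201/16 ≈ -12.563)
E(u) = -1377 (E(u) = -1*1377 = -1377)
(E(793) + V)*(-223377 + 3408079) = (-1377 - 201/16)*(-223377 + 3408079) = -22233/16*3184702 = -35402739783/8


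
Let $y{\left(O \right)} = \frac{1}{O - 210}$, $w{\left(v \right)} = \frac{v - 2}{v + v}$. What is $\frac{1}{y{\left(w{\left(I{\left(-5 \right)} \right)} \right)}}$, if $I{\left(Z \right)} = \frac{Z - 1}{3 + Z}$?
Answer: $- \frac{1259}{6} \approx -209.83$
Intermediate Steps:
$I{\left(Z \right)} = \frac{-1 + Z}{3 + Z}$
$w{\left(v \right)} = \frac{-2 + v}{2 v}$
$y{\left(O \right)} = \frac{1}{-210 + O}$
$\frac{1}{y{\left(w{\left(I{\left(-5 \right)} \right)} \right)}} = \frac{1}{\frac{1}{-210 + \frac{-2 + \frac{-1 - 5}{3 - 5}}{2 \frac{-1 - 5}{3 - 5}}}} = \frac{1}{\frac{1}{-210 + \frac{-2 + \frac{1}{-2} \left(-6\right)}{2 \frac{1}{-2} \left(-6\right)}}} = \frac{1}{\frac{1}{-210 + \frac{-2 - -3}{2 \left(\left(- \frac{1}{2}\right) \left(-6\right)\right)}}} = \frac{1}{\frac{1}{-210 + \frac{-2 + 3}{2 \cdot 3}}} = \frac{1}{\frac{1}{-210 + \frac{1}{2} \cdot \frac{1}{3} \cdot 1}} = \frac{1}{\frac{1}{-210 + \frac{1}{6}}} = \frac{1}{\frac{1}{- \frac{1259}{6}}} = \frac{1}{- \frac{6}{1259}} = - \frac{1259}{6}$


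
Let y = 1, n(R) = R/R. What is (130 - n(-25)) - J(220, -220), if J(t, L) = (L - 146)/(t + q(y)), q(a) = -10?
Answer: 4576/35 ≈ 130.74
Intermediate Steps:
n(R) = 1
J(t, L) = (-146 + L)/(-10 + t) (J(t, L) = (L - 146)/(t - 10) = (-146 + L)/(-10 + t))
(130 - n(-25)) - J(220, -220) = (130 - 1*1) - (-146 - 220)/(-10 + 220) = (130 - 1) - (-366)/210 = 129 - (-366)/210 = 129 - 1*(-61/35) = 129 + 61/35 = 4576/35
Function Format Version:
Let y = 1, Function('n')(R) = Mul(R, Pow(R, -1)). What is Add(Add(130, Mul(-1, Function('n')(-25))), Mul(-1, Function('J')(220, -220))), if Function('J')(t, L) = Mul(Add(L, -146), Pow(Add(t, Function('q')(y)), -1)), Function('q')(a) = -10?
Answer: Rational(4576, 35) ≈ 130.74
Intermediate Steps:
Function('n')(R) = 1
Function('J')(t, L) = Mul(Pow(Add(-10, t), -1), Add(-146, L)) (Function('J')(t, L) = Mul(Add(L, -146), Pow(Add(t, -10), -1)) = Mul(Add(-146, L), Pow(Add(-10, t), -1)) = Mul(Pow(Add(-10, t), -1), Add(-146, L)))
Add(Add(130, Mul(-1, Function('n')(-25))), Mul(-1, Function('J')(220, -220))) = Add(Add(130, Mul(-1, 1)), Mul(-1, Mul(Pow(Add(-10, 220), -1), Add(-146, -220)))) = Add(Add(130, -1), Mul(-1, Mul(Pow(210, -1), -366))) = Add(129, Mul(-1, Mul(Rational(1, 210), -366))) = Add(129, Mul(-1, Rational(-61, 35))) = Add(129, Rational(61, 35)) = Rational(4576, 35)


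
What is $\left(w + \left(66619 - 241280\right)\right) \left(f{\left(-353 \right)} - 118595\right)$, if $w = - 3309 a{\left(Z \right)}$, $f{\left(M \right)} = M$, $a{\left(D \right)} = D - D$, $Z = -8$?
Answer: $20775576628$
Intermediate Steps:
$a{\left(D \right)} = 0$
$w = 0$ ($w = \left(-3309\right) 0 = 0$)
$\left(w + \left(66619 - 241280\right)\right) \left(f{\left(-353 \right)} - 118595\right) = \left(0 + \left(66619 - 241280\right)\right) \left(-353 - 118595\right) = \left(0 + \left(66619 - 241280\right)\right) \left(-118948\right) = \left(0 - 174661\right) \left(-118948\right) = \left(-174661\right) \left(-118948\right) = 20775576628$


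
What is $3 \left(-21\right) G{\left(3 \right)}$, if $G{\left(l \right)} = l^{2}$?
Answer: $-567$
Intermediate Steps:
$3 \left(-21\right) G{\left(3 \right)} = 3 \left(-21\right) 3^{2} = \left(-63\right) 9 = -567$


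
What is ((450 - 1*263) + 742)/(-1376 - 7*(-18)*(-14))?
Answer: -929/3140 ≈ -0.29586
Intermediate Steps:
((450 - 1*263) + 742)/(-1376 - 7*(-18)*(-14)) = ((450 - 263) + 742)/(-1376 + 126*(-14)) = (187 + 742)/(-1376 - 1764) = 929/(-3140) = 929*(-1/3140) = -929/3140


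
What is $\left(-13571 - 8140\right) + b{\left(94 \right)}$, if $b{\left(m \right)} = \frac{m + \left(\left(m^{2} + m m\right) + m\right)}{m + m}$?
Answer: $-21616$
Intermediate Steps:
$b{\left(m \right)} = \frac{2 m + 2 m^{2}}{2 m}$ ($b{\left(m \right)} = \frac{m + \left(\left(m^{2} + m^{2}\right) + m\right)}{2 m} = \frac{1}{2 m} \left(m + \left(2 m^{2} + m\right)\right) = \frac{1}{2 m} \left(m + \left(m + 2 m^{2}\right)\right) = \frac{1}{2 m} \left(2 m + 2 m^{2}\right) = \frac{2 m + 2 m^{2}}{2 m}$)
$\left(-13571 - 8140\right) + b{\left(94 \right)} = \left(-13571 - 8140\right) + \left(1 + 94\right) = -21711 + 95 = -21616$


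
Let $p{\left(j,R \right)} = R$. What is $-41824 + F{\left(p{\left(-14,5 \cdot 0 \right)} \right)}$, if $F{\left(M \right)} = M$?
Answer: $-41824$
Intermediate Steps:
$-41824 + F{\left(p{\left(-14,5 \cdot 0 \right)} \right)} = -41824 + 5 \cdot 0 = -41824 + 0 = -41824$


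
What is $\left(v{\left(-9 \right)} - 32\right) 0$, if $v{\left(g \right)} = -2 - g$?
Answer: $0$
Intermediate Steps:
$\left(v{\left(-9 \right)} - 32\right) 0 = \left(\left(-2 - -9\right) - 32\right) 0 = \left(\left(-2 + 9\right) - 32\right) 0 = \left(7 - 32\right) 0 = \left(-25\right) 0 = 0$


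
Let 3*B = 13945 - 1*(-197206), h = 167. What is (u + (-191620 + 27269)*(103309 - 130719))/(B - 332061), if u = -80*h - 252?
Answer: -6757270947/392516 ≈ -17215.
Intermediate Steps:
B = 211151/3 (B = (13945 - 1*(-197206))/3 = (13945 + 197206)/3 = (⅓)*211151 = 211151/3 ≈ 70384.)
u = -13612 (u = -80*167 - 252 = -13360 - 252 = -13612)
(u + (-191620 + 27269)*(103309 - 130719))/(B - 332061) = (-13612 + (-191620 + 27269)*(103309 - 130719))/(211151/3 - 332061) = (-13612 - 164351*(-27410))/(-785032/3) = (-13612 + 4504860910)*(-3/785032) = 4504847298*(-3/785032) = -6757270947/392516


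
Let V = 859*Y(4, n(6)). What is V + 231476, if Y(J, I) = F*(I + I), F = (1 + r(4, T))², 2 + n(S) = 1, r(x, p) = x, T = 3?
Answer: 188526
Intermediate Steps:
n(S) = -1 (n(S) = -2 + 1 = -1)
F = 25 (F = (1 + 4)² = 5² = 25)
Y(J, I) = 50*I (Y(J, I) = 25*(I + I) = 25*(2*I) = 50*I)
V = -42950 (V = 859*(50*(-1)) = 859*(-50) = -42950)
V + 231476 = -42950 + 231476 = 188526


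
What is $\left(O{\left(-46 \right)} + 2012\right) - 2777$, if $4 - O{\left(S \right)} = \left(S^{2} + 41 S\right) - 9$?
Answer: $-982$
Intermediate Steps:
$O{\left(S \right)} = 13 - S^{2} - 41 S$ ($O{\left(S \right)} = 4 - \left(\left(S^{2} + 41 S\right) - 9\right) = 4 - \left(-9 + S^{2} + 41 S\right) = 13 - S^{2} - 41 S$)
$\left(O{\left(-46 \right)} + 2012\right) - 2777 = \left(\left(13 - \left(-46\right)^{2} - -1886\right) + 2012\right) - 2777 = \left(\left(13 - 2116 + 1886\right) + 2012\right) - 2777 = \left(-217 + 2012\right) - 2777 = 1795 - 2777 = -982$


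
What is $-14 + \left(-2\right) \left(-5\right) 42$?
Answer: $406$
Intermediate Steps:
$-14 + \left(-2\right) \left(-5\right) 42 = -14 + 10 \cdot 42 = -14 + 420 = 406$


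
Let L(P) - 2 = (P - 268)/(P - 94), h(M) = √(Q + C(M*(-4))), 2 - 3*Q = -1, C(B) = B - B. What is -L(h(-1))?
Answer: -151/31 ≈ -4.8710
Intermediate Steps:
C(B) = 0
Q = 1 (Q = ⅔ - ⅓*(-1) = ⅔ + ⅓ = 1)
h(M) = 1 (h(M) = √(1 + 0) = √1 = 1)
L(P) = 2 + (-268 + P)/(-94 + P) (L(P) = 2 + (P - 268)/(P - 94) = 2 + (-268 + P)/(-94 + P))
-L(h(-1)) = -3*(-152 + 1)/(-94 + 1) = -3*(-151)/(-93) = -3*(-1)*(-151)/93 = -1*151/31 = -151/31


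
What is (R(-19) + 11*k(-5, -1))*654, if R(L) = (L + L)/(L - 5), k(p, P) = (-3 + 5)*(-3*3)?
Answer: -256913/2 ≈ -1.2846e+5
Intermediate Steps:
k(p, P) = -18 (k(p, P) = 2*(-9) = -18)
R(L) = 2*L/(-5 + L) (R(L) = (2*L)/(-5 + L) = 2*L/(-5 + L))
(R(-19) + 11*k(-5, -1))*654 = (2*(-19)/(-5 - 19) + 11*(-18))*654 = (2*(-19)/(-24) - 198)*654 = (2*(-19)*(-1/24) - 198)*654 = (19/12 - 198)*654 = -2357/12*654 = -256913/2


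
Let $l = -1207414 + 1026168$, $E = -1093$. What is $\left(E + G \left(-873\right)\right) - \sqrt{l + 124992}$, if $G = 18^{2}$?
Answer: $-283945 - i \sqrt{56254} \approx -2.8395 \cdot 10^{5} - 237.18 i$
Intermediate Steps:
$l = -181246$
$G = 324$
$\left(E + G \left(-873\right)\right) - \sqrt{l + 124992} = \left(-1093 + 324 \left(-873\right)\right) - \sqrt{-181246 + 124992} = \left(-1093 - 282852\right) - \sqrt{-56254} = -283945 - i \sqrt{56254}$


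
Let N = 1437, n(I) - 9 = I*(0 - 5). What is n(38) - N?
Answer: -1618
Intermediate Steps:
n(I) = 9 - 5*I (n(I) = 9 + I*(0 - 5) = 9 + I*(-5) = 9 - 5*I)
n(38) - N = (9 - 5*38) - 1*1437 = (9 - 190) - 1437 = -181 - 1437 = -1618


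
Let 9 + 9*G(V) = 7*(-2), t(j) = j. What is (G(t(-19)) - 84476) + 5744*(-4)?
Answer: -967091/9 ≈ -1.0745e+5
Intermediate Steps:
G(V) = -23/9 (G(V) = -1 + (7*(-2))/9 = -1 + (⅑)*(-14) = -1 - 14/9 = -23/9)
(G(t(-19)) - 84476) + 5744*(-4) = (-23/9 - 84476) + 5744*(-4) = -760307/9 - 22976 = -967091/9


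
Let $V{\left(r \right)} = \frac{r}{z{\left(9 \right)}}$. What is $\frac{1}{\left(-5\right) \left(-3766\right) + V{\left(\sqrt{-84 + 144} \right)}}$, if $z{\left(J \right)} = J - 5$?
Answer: $\frac{15064}{283655117} - \frac{2 \sqrt{15}}{1418275585} \approx 5.3101 \cdot 10^{-5}$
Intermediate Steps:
$z{\left(J \right)} = -5 + J$
$V{\left(r \right)} = \frac{r}{4}$ ($V{\left(r \right)} = \frac{r}{-5 + 9} = \frac{r}{4}$)
$\frac{1}{\left(-5\right) \left(-3766\right) + V{\left(\sqrt{-84 + 144} \right)}} = \frac{1}{\left(-5\right) \left(-3766\right) + \frac{\sqrt{-84 + 144}}{4}} = \frac{1}{18830 + \frac{\sqrt{60}}{4}} = \frac{1}{18830 + \frac{2 \sqrt{15}}{4}} = \frac{1}{18830 + \frac{\sqrt{15}}{2}}$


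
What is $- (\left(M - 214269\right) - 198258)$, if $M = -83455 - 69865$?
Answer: $565847$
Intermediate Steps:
$M = -153320$
$- (\left(M - 214269\right) - 198258) = - (\left(-153320 - 214269\right) - 198258) = - (-367589 - 198258) = \left(-1\right) \left(-565847\right) = 565847$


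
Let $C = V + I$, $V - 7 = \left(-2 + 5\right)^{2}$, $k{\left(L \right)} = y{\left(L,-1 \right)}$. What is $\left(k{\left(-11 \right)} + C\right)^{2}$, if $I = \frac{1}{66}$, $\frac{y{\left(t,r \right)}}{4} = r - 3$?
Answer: $\frac{1}{4356} \approx 0.00022957$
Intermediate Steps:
$y{\left(t,r \right)} = -12 + 4 r$ ($y{\left(t,r \right)} = 4 \left(r - 3\right) = 4 \left(-3 + r\right) = -12 + 4 r$)
$k{\left(L \right)} = -16$ ($k{\left(L \right)} = -12 + 4 \left(-1\right) = -12 - 4 = -16$)
$I = \frac{1}{66} \approx 0.015152$
$V = 16$ ($V = 7 + \left(-2 + 5\right)^{2} = 7 + 3^{2} = 7 + 9 = 16$)
$C = \frac{1057}{66}$ ($C = 16 + \frac{1}{66} = \frac{1057}{66} \approx 16.015$)
$\left(k{\left(-11 \right)} + C\right)^{2} = \left(-16 + \frac{1057}{66}\right)^{2} = \left(\frac{1}{66}\right)^{2} = \frac{1}{4356}$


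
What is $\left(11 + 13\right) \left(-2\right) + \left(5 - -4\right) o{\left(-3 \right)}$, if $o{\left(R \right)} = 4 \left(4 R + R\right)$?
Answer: $-588$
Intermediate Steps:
$o{\left(R \right)} = 20 R$ ($o{\left(R \right)} = 4 \cdot 5 R = 20 R$)
$\left(11 + 13\right) \left(-2\right) + \left(5 - -4\right) o{\left(-3 \right)} = \left(11 + 13\right) \left(-2\right) + \left(5 - -4\right) 20 \left(-3\right) = 24 \left(-2\right) + \left(5 + 4\right) \left(-60\right) = -48 + 9 \left(-60\right) = -48 - 540 = -588$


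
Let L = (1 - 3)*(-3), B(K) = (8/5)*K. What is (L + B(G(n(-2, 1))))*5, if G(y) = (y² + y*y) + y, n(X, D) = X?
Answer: 78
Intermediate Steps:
G(y) = y + 2*y² (G(y) = (y² + y²) + y = 2*y² + y = y + 2*y²)
B(K) = 8*K/5 (B(K) = (8*(⅕))*K = 8*K/5)
L = 6 (L = -2*(-3) = 6)
(L + B(G(n(-2, 1))))*5 = (6 + 8*(-2*(1 + 2*(-2)))/5)*5 = (6 + 8*(-2*(1 - 4))/5)*5 = (6 + 8*(-2*(-3))/5)*5 = (6 + (8/5)*6)*5 = (6 + 48/5)*5 = (78/5)*5 = 78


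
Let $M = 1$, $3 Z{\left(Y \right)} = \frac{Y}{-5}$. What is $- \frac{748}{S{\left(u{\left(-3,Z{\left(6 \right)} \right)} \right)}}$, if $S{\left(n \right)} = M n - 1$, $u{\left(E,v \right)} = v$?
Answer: $\frac{3740}{7} \approx 534.29$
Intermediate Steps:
$Z{\left(Y \right)} = - \frac{Y}{15}$ ($Z{\left(Y \right)} = \frac{Y \frac{1}{-5}}{3} = \frac{Y \left(- \frac{1}{5}\right)}{3} = \frac{\left(- \frac{1}{5}\right) Y}{3} = - \frac{Y}{15}$)
$S{\left(n \right)} = -1 + n$ ($S{\left(n \right)} = 1 n - 1 = n - 1 = -1 + n$)
$- \frac{748}{S{\left(u{\left(-3,Z{\left(6 \right)} \right)} \right)}} = - \frac{748}{-1 - \frac{2}{5}} = - \frac{748}{- \frac{7}{5}} = \left(-748\right) \left(- \frac{5}{7}\right) = \frac{3740}{7}$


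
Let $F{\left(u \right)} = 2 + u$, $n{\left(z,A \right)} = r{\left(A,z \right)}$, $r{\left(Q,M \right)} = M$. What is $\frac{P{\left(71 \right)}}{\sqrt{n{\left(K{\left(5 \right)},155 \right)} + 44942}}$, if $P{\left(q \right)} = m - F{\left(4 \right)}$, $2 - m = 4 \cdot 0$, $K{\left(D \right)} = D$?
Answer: $- \frac{4 \sqrt{44947}}{44947} \approx -0.018867$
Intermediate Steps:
$n{\left(z,A \right)} = z$
$m = 2$ ($m = 2 - 4 \cdot 0 = 2 - 0 = 2 + 0 = 2$)
$P{\left(q \right)} = -4$ ($P{\left(q \right)} = 2 - \left(2 + 4\right) = 2 - 6 = -4$)
$\frac{P{\left(71 \right)}}{\sqrt{n{\left(K{\left(5 \right)},155 \right)} + 44942}} = - \frac{4}{\sqrt{5 + 44942}} = - \frac{4}{\sqrt{44947}} = - 4 \frac{\sqrt{44947}}{44947} = - \frac{4 \sqrt{44947}}{44947}$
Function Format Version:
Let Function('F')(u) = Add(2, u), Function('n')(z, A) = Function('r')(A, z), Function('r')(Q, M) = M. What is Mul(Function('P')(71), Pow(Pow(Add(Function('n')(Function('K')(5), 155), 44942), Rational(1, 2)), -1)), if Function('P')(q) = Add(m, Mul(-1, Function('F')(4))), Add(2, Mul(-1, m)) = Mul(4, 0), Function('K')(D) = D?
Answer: Mul(Rational(-4, 44947), Pow(44947, Rational(1, 2))) ≈ -0.018867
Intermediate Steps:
Function('n')(z, A) = z
m = 2 (m = Add(2, Mul(-1, Mul(4, 0))) = Add(2, Mul(-1, 0)) = Add(2, 0) = 2)
Function('P')(q) = -4 (Function('P')(q) = Add(2, Mul(-1, Add(2, 4))) = Add(2, Mul(-1, 6)) = Add(2, -6) = -4)
Mul(Function('P')(71), Pow(Pow(Add(Function('n')(Function('K')(5), 155), 44942), Rational(1, 2)), -1)) = Mul(-4, Pow(Pow(Add(5, 44942), Rational(1, 2)), -1)) = Mul(-4, Pow(Pow(44947, Rational(1, 2)), -1)) = Mul(-4, Mul(Rational(1, 44947), Pow(44947, Rational(1, 2)))) = Mul(Rational(-4, 44947), Pow(44947, Rational(1, 2)))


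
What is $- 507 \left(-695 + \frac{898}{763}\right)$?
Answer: $\frac{268399209}{763} \approx 3.5177 \cdot 10^{5}$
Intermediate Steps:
$- 507 \left(-695 + \frac{898}{763}\right) = \left(-507\right) \left(- \frac{529387}{763}\right) = \frac{268399209}{763}$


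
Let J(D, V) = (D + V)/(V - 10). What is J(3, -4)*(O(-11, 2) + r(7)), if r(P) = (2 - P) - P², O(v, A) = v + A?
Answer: -9/2 ≈ -4.5000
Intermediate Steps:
O(v, A) = A + v
J(D, V) = (D + V)/(-10 + V)
r(P) = 2 - P - P²
J(3, -4)*(O(-11, 2) + r(7)) = ((3 - 4)/(-10 - 4))*((2 - 11) + (2 - 1*7 - 1*7²)) = (-1/(-14))*(-9 + (2 - 7 - 1*49)) = (-1/14*(-1))*(-9 + (2 - 7 - 49)) = (-9 - 54)/14 = (1/14)*(-63) = -9/2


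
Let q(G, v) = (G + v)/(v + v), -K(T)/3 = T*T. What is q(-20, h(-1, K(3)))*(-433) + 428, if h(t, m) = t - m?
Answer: 9829/26 ≈ 378.04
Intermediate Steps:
K(T) = -3*T**2 (K(T) = -3*T*T = -3*T**2)
q(G, v) = (G + v)/(2*v) (q(G, v) = (G + v)/((2*v)) = (G + v)*(1/(2*v)) = (G + v)/(2*v))
q(-20, h(-1, K(3)))*(-433) + 428 = ((-20 + (-1 - (-3)*3**2))/(2*(-1 - (-3)*3**2)))*(-433) + 428 = ((-20 + (-1 - (-3)*9))/(2*(-1 - (-3)*9)))*(-433) + 428 = ((-20 + (-1 - 1*(-27)))/(2*(-1 - 1*(-27))))*(-433) + 428 = ((-20 + (-1 + 27))/(2*(-1 + 27)))*(-433) + 428 = ((1/2)*(-20 + 26)/26)*(-433) + 428 = ((1/2)*(1/26)*6)*(-433) + 428 = (3/26)*(-433) + 428 = -1299/26 + 428 = 9829/26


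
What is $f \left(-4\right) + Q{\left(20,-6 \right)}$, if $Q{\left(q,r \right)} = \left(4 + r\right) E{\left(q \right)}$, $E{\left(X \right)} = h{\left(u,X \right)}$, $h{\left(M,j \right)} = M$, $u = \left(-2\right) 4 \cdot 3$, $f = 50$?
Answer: $-152$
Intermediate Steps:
$u = -24$ ($u = \left(-8\right) 3 = -24$)
$E{\left(X \right)} = -24$
$Q{\left(q,r \right)} = -96 - 24 r$ ($Q{\left(q,r \right)} = \left(4 + r\right) \left(-24\right) = -96 - 24 r$)
$f \left(-4\right) + Q{\left(20,-6 \right)} = 50 \left(-4\right) - -48 = -200 + \left(-96 + 144\right) = -200 + 48 = -152$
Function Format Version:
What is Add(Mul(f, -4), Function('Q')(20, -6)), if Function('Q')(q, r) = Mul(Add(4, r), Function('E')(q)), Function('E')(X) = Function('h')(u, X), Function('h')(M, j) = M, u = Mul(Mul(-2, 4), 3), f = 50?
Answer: -152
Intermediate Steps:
u = -24 (u = Mul(-8, 3) = -24)
Function('E')(X) = -24
Function('Q')(q, r) = Add(-96, Mul(-24, r)) (Function('Q')(q, r) = Mul(Add(4, r), -24) = Add(-96, Mul(-24, r)))
Add(Mul(f, -4), Function('Q')(20, -6)) = Add(Mul(50, -4), Add(-96, Mul(-24, -6))) = Add(-200, Add(-96, 144)) = Add(-200, 48) = -152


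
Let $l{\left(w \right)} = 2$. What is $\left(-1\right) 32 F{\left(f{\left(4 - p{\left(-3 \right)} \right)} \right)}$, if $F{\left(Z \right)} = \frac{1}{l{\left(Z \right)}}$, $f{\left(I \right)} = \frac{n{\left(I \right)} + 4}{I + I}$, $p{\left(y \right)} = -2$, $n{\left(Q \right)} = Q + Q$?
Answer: $-16$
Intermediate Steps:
$n{\left(Q \right)} = 2 Q$
$f{\left(I \right)} = \frac{4 + 2 I}{2 I}$ ($f{\left(I \right)} = \frac{2 I + 4}{I + I} = \frac{4 + 2 I}{2 I}$)
$F{\left(Z \right)} = \frac{1}{2}$
$\left(-1\right) 32 F{\left(f{\left(4 - p{\left(-3 \right)} \right)} \right)} = \left(-1\right) 32 \cdot \frac{1}{2} = \left(-32\right) \frac{1}{2} = -16$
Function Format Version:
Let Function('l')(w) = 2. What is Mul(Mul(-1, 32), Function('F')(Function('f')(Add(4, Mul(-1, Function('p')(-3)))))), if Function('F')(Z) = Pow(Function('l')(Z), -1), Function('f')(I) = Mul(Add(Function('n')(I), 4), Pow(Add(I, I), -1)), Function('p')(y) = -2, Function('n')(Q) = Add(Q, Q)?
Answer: -16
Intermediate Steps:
Function('n')(Q) = Mul(2, Q)
Function('f')(I) = Mul(Rational(1, 2), Pow(I, -1), Add(4, Mul(2, I))) (Function('f')(I) = Mul(Add(Mul(2, I), 4), Pow(Add(I, I), -1)) = Mul(Add(4, Mul(2, I)), Pow(Mul(2, I), -1)) = Mul(Add(4, Mul(2, I)), Mul(Rational(1, 2), Pow(I, -1))) = Mul(Rational(1, 2), Pow(I, -1), Add(4, Mul(2, I))))
Function('F')(Z) = Rational(1, 2) (Function('F')(Z) = Pow(2, -1) = Rational(1, 2))
Mul(Mul(-1, 32), Function('F')(Function('f')(Add(4, Mul(-1, Function('p')(-3)))))) = Mul(Mul(-1, 32), Rational(1, 2)) = Mul(-32, Rational(1, 2)) = -16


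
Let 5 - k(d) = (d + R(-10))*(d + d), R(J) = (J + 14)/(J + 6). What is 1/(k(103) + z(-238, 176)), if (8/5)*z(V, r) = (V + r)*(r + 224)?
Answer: -1/36507 ≈ -2.7392e-5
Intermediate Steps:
R(J) = (14 + J)/(6 + J)
z(V, r) = 5*(224 + r)*(V + r)/8 (z(V, r) = 5*((V + r)*(r + 224))/8 = 5*((V + r)*(224 + r))/8 = 5*((224 + r)*(V + r))/8 = 5*(224 + r)*(V + r)/8)
k(d) = 5 - 2*d*(-1 + d) (k(d) = 5 - (d + (14 - 10)/(6 - 10))*(d + d) = 5 - (d + 4/(-4))*2*d = 5 - (d - ¼*4)*2*d = 5 - (d - 1)*2*d = 5 - (-1 + d)*2*d = 5 - 2*d*(-1 + d))
1/(k(103) + z(-238, 176)) = 1/((5 - 2*103² + 2*103) + (140*(-238) + 140*176 + (5/8)*176² + (5/8)*(-238)*176)) = 1/((5 - 2*10609 + 206) + (-33320 + 24640 + (5/8)*30976 - 26180)) = 1/((5 - 21218 + 206) + (-33320 + 24640 + 19360 - 26180)) = 1/(-21007 - 15500) = 1/(-36507) = -1/36507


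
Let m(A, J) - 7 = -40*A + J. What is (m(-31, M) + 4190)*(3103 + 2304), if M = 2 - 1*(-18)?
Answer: 29505999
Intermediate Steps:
M = 20 (M = 2 + 18 = 20)
m(A, J) = 7 + J - 40*A (m(A, J) = 7 + (-40*A + J) = 7 + (J - 40*A) = 7 + J - 40*A)
(m(-31, M) + 4190)*(3103 + 2304) = ((7 + 20 - 40*(-31)) + 4190)*(3103 + 2304) = ((7 + 20 + 1240) + 4190)*5407 = (1267 + 4190)*5407 = 5457*5407 = 29505999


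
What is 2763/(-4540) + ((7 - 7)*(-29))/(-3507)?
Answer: -2763/4540 ≈ -0.60859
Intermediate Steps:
2763/(-4540) + ((7 - 7)*(-29))/(-3507) = 2763*(-1/4540) + (0*(-29))*(-1/3507) = -2763/4540 + 0*(-1/3507) = -2763/4540 + 0 = -2763/4540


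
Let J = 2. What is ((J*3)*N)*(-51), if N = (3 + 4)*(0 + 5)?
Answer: -10710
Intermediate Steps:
N = 35 (N = 7*5 = 35)
((J*3)*N)*(-51) = ((2*3)*35)*(-51) = (6*35)*(-51) = 210*(-51) = -10710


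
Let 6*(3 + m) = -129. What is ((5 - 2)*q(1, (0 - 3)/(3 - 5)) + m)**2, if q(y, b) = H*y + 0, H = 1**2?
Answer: 1849/4 ≈ 462.25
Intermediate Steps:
m = -49/2 (m = -3 + (1/6)*(-129) = -3 - 43/2 = -49/2 ≈ -24.500)
H = 1
q(y, b) = y (q(y, b) = 1*y + 0 = y + 0 = y)
((5 - 2)*q(1, (0 - 3)/(3 - 5)) + m)**2 = ((5 - 2)*1 - 49/2)**2 = (3*1 - 49/2)**2 = (3 - 49/2)**2 = (-43/2)**2 = 1849/4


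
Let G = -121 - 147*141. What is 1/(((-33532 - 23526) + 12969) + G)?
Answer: -1/64937 ≈ -1.5400e-5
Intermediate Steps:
G = -20848 (G = -121 - 20727 = -20848)
1/(((-33532 - 23526) + 12969) + G) = 1/(((-33532 - 23526) + 12969) - 20848) = 1/((-57058 + 12969) - 20848) = 1/(-44089 - 20848) = 1/(-64937) = -1/64937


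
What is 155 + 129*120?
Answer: 15635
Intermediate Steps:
155 + 129*120 = 155 + 15480 = 15635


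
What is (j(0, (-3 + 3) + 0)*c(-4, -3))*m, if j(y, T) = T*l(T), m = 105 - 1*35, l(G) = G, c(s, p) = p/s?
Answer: 0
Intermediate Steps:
m = 70 (m = 105 - 35 = 70)
j(y, T) = T² (j(y, T) = T*T = T²)
(j(0, (-3 + 3) + 0)*c(-4, -3))*m = (((-3 + 3) + 0)²*(-3/(-4)))*70 = ((0 + 0)²*(-3*(-¼)))*70 = (0²*(¾))*70 = (0*(¾))*70 = 0*70 = 0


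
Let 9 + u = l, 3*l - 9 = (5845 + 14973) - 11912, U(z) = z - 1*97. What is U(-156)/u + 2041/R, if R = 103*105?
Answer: 902893/8738520 ≈ 0.10332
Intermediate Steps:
U(z) = -97 + z (U(z) = z - 97 = -97 + z)
l = 8915/3 (l = 3 + ((5845 + 14973) - 11912)/3 = 3 + (20818 - 11912)/3 = 3 + (⅓)*8906 = 3 + 8906/3 = 8915/3 ≈ 2971.7)
u = 8888/3 (u = -9 + 8915/3 = 8888/3 ≈ 2962.7)
R = 10815
U(-156)/u + 2041/R = (-97 - 156)/(8888/3) + 2041/10815 = -253*3/8888 + 2041*(1/10815) = -69/808 + 2041/10815 = 902893/8738520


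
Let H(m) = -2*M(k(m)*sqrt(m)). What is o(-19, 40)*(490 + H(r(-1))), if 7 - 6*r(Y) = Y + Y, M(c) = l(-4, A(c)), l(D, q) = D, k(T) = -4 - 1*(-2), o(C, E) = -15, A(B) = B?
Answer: -7470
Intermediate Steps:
k(T) = -2 (k(T) = -4 + 2 = -2)
M(c) = -4
r(Y) = 7/6 - Y/3 (r(Y) = 7/6 - (Y + Y)/6 = 7/6 - Y/3)
H(m) = 8 (H(m) = -2*(-4) = 8)
o(-19, 40)*(490 + H(r(-1))) = -15*(490 + 8) = -15*498 = -7470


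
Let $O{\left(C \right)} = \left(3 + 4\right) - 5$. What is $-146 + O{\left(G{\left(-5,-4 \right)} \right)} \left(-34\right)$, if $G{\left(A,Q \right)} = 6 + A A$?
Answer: $-214$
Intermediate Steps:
$G{\left(A,Q \right)} = 6 + A^{2}$
$O{\left(C \right)} = 2$ ($O{\left(C \right)} = 7 - 5 = 2$)
$-146 + O{\left(G{\left(-5,-4 \right)} \right)} \left(-34\right) = -146 + 2 \left(-34\right) = -146 - 68 = -214$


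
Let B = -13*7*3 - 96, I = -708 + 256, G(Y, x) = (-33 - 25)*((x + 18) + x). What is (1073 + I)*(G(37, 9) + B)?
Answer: -1525797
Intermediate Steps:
G(Y, x) = -1044 - 116*x (G(Y, x) = -58*((18 + x) + x) = -58*(18 + 2*x) = -1044 - 116*x)
I = -452
B = -369 (B = -91*3 - 96 = -273 - 96 = -369)
(1073 + I)*(G(37, 9) + B) = (1073 - 452)*((-1044 - 116*9) - 369) = 621*((-1044 - 1044) - 369) = 621*(-2088 - 369) = 621*(-2457) = -1525797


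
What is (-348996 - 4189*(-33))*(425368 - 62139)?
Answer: -76553780811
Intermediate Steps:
(-348996 - 4189*(-33))*(425368 - 62139) = (-348996 + 138237)*363229 = -210759*363229 = -76553780811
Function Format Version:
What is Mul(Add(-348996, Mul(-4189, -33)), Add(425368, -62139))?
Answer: -76553780811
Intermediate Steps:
Mul(Add(-348996, Mul(-4189, -33)), Add(425368, -62139)) = Mul(Add(-348996, 138237), 363229) = Mul(-210759, 363229) = -76553780811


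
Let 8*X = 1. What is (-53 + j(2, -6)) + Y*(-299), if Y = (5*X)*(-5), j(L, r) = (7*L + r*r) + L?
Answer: 7467/8 ≈ 933.38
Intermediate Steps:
X = ⅛ (X = (⅛)*1 = ⅛ ≈ 0.12500)
j(L, r) = r² + 8*L (j(L, r) = (7*L + r²) + L = (r² + 7*L) + L = r² + 8*L)
Y = -25/8 (Y = (5*(⅛))*(-5) = (5/8)*(-5) = -25/8 ≈ -3.1250)
(-53 + j(2, -6)) + Y*(-299) = (-53 + ((-6)² + 8*2)) - 25/8*(-299) = (-53 + (36 + 16)) + 7475/8 = (-53 + 52) + 7475/8 = -1 + 7475/8 = 7467/8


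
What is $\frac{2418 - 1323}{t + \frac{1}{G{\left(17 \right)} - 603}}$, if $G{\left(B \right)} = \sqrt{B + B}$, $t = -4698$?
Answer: $- \frac{1870343168535}{8024543660089} + \frac{1095 \sqrt{34}}{8024543660089} \approx -0.23308$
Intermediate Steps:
$G{\left(B \right)} = \sqrt{2} \sqrt{B}$ ($G{\left(B \right)} = \sqrt{2 B} = \sqrt{2} \sqrt{B}$)
$\frac{2418 - 1323}{t + \frac{1}{G{\left(17 \right)} - 603}} = \frac{2418 - 1323}{-4698 + \frac{1}{\sqrt{2} \sqrt{17} - 603}} = \frac{1095}{-4698 + \frac{1}{\sqrt{34} - 603}} = \frac{1095}{-4698 + \frac{1}{-603 + \sqrt{34}}}$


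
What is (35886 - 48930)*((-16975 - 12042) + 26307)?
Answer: 35349240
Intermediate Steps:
(35886 - 48930)*((-16975 - 12042) + 26307) = -13044*(-29017 + 26307) = -13044*(-2710) = 35349240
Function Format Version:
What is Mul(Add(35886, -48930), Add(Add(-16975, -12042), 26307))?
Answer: 35349240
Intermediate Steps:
Mul(Add(35886, -48930), Add(Add(-16975, -12042), 26307)) = Mul(-13044, Add(-29017, 26307)) = Mul(-13044, -2710) = 35349240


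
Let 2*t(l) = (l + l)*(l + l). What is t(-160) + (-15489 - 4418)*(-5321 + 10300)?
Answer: -99065753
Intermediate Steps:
t(l) = 2*l**2 (t(l) = ((l + l)*(l + l))/2 = ((2*l)*(2*l))/2 = (4*l**2)/2 = 2*l**2)
t(-160) + (-15489 - 4418)*(-5321 + 10300) = 2*(-160)**2 + (-15489 - 4418)*(-5321 + 10300) = 2*25600 - 19907*4979 = 51200 - 99116953 = -99065753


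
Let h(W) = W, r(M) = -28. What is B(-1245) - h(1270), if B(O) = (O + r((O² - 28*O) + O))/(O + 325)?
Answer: -1167127/920 ≈ -1268.6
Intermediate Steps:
B(O) = (-28 + O)/(325 + O) (B(O) = (O - 28)/(O + 325) = (-28 + O)/(325 + O))
B(-1245) - h(1270) = (-28 - 1245)/(325 - 1245) - 1*1270 = -1273/(-920) - 1270 = -1/920*(-1273) - 1270 = 1273/920 - 1270 = -1167127/920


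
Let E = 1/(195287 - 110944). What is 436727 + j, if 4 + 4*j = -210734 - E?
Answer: 129565186309/337372 ≈ 3.8404e+5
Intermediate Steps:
E = 1/84343 ≈ 1.1856e-5
j = -17774275135/337372 (j = -1 + (-210734 - 1*1/84343)/4 = -1 + (-210734 - 1/84343)/4 = -1 + (1/4)*(-17773937763/84343) = -1 - 17773937763/337372 = -17774275135/337372 ≈ -52685.)
436727 + j = 436727 - 17774275135/337372 = 129565186309/337372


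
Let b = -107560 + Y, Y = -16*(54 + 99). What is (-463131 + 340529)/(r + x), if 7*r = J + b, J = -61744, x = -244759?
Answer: 122602/269295 ≈ 0.45527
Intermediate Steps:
Y = -2448 (Y = -16*153 = -2448)
b = -110008 (b = -107560 - 2448 = -110008)
r = -24536 (r = (-61744 - 110008)/7 = (⅐)*(-171752) = -24536)
(-463131 + 340529)/(r + x) = (-463131 + 340529)/(-24536 - 244759) = -122602/(-269295) = -122602*(-1/269295) = 122602/269295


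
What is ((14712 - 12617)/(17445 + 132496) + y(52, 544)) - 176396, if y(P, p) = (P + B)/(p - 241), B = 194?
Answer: -2671335749479/15144041 ≈ -1.7640e+5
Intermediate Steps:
y(P, p) = (194 + P)/(-241 + p) (y(P, p) = (P + 194)/(p - 241) = (194 + P)/(-241 + p))
((14712 - 12617)/(17445 + 132496) + y(52, 544)) - 176396 = ((14712 - 12617)/(17445 + 132496) + (194 + 52)/(-241 + 544)) - 176396 = (2095/149941 + 246/303) - 176396 = (2095*(1/149941) + (1/303)*246) - 176396 = (2095/149941 + 82/101) - 176396 = 12506757/15144041 - 176396 = -2671335749479/15144041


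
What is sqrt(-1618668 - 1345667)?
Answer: I*sqrt(2964335) ≈ 1721.7*I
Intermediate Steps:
sqrt(-1618668 - 1345667) = sqrt(-2964335) = I*sqrt(2964335)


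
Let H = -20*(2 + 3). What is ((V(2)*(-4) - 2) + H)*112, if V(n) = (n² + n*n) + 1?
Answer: -15456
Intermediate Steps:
V(n) = 1 + 2*n² (V(n) = (n² + n²) + 1 = 2*n² + 1 = 1 + 2*n²)
H = -100 (H = -20*5 = -100)
((V(2)*(-4) - 2) + H)*112 = (((1 + 2*2²)*(-4) - 2) - 100)*112 = (((1 + 2*4)*(-4) - 2) - 100)*112 = (((1 + 8)*(-4) - 2) - 100)*112 = ((9*(-4) - 2) - 100)*112 = ((-36 - 2) - 100)*112 = (-38 - 100)*112 = -138*112 = -15456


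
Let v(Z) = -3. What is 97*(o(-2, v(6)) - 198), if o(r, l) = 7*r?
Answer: -20564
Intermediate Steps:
97*(o(-2, v(6)) - 198) = 97*(7*(-2) - 198) = 97*(-14 - 198) = 97*(-212) = -20564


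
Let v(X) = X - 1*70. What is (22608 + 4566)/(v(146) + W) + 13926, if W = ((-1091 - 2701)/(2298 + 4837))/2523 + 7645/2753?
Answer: 18571507876546308/1301350547263 ≈ 14271.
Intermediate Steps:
v(X) = -70 + X (v(X) = X - 70 = -70 + X)
W = 45870610283/16519472855 (W = -3792/7135*(1/2523) + 7645*(1/2753) = -3792*1/7135*(1/2523) + 7645/2753 = -3792/7135*1/2523 + 7645/2753 = -1264/6000535 + 7645/2753 = 45870610283/16519472855 ≈ 2.7768)
(22608 + 4566)/(v(146) + W) + 13926 = (22608 + 4566)/((-70 + 146) + 45870610283/16519472855) + 13926 = 27174/(76 + 45870610283/16519472855) + 13926 = 27174/(1301350547263/16519472855) + 13926 = 27174*(16519472855/1301350547263) + 13926 = 448900155361770/1301350547263 + 13926 = 18571507876546308/1301350547263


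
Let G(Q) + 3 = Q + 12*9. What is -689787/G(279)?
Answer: -229929/128 ≈ -1796.3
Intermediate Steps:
G(Q) = 105 + Q (G(Q) = -3 + (Q + 12*9) = -3 + (Q + 108) = -3 + (108 + Q) = 105 + Q)
-689787/G(279) = -689787/(105 + 279) = -689787/384 = -689787*1/384 = -229929/128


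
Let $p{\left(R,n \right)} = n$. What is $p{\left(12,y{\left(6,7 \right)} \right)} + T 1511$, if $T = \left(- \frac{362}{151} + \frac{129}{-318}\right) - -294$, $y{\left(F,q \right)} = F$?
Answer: $\frac{7042714425}{16006} \approx 4.4 \cdot 10^{5}$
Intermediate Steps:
$T = \frac{4660899}{16006}$ ($T = \left(\left(-362\right) \frac{1}{151} + 129 \left(- \frac{1}{318}\right)\right) + 294 = \left(- \frac{362}{151} - \frac{43}{106}\right) + 294 = - \frac{44865}{16006} + 294 = \frac{4660899}{16006} \approx 291.2$)
$p{\left(12,y{\left(6,7 \right)} \right)} + T 1511 = 6 + \frac{4660899}{16006} \cdot 1511 = 6 + \frac{7042618389}{16006} = \frac{7042714425}{16006}$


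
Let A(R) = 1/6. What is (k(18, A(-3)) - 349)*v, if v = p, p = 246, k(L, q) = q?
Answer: -85813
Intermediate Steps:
A(R) = ⅙
v = 246
(k(18, A(-3)) - 349)*v = (⅙ - 349)*246 = -2093/6*246 = -85813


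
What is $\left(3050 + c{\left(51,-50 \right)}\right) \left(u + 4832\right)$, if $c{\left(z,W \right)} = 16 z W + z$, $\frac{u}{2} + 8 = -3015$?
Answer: $45766586$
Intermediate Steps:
$u = -6046$ ($u = -16 + 2 \left(-3015\right) = -16 - 6030 = -6046$)
$c{\left(z,W \right)} = z + 16 W z$ ($c{\left(z,W \right)} = 16 W z + z = z + 16 W z$)
$\left(3050 + c{\left(51,-50 \right)}\right) \left(u + 4832\right) = \left(3050 + 51 \left(1 + 16 \left(-50\right)\right)\right) \left(-6046 + 4832\right) = \left(3050 + 51 \left(1 - 800\right)\right) \left(-1214\right) = \left(3050 + 51 \left(-799\right)\right) \left(-1214\right) = \left(3050 - 40749\right) \left(-1214\right) = \left(-37699\right) \left(-1214\right) = 45766586$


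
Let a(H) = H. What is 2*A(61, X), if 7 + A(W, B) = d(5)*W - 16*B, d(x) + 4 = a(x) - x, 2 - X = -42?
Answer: -1910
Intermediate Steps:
X = 44 (X = 2 - 1*(-42) = 2 + 42 = 44)
d(x) = -4 (d(x) = -4 + (x - x) = -4 + 0 = -4)
A(W, B) = -7 - 16*B - 4*W (A(W, B) = -7 + (-4*W - 16*B) = -7 + (-16*B - 4*W) = -7 - 16*B - 4*W)
2*A(61, X) = 2*(-7 - 16*44 - 4*61) = 2*(-7 - 704 - 244) = 2*(-955) = -1910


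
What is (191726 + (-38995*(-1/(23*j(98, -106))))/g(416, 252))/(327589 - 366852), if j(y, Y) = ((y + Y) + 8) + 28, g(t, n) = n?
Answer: -31114868083/6371913744 ≈ -4.8831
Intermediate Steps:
j(y, Y) = 36 + Y + y (j(y, Y) = ((Y + y) + 8) + 28 = (8 + Y + y) + 28 = 36 + Y + y)
(191726 + (-38995*(-1/(23*j(98, -106))))/g(416, 252))/(327589 - 366852) = (191726 - 38995*(-1/(23*(36 - 106 + 98)))/252)/(327589 - 366852) = (191726 - 38995/(28*(-23))*(1/252))/(-39263) = (191726 - 38995/(-644)*(1/252))*(-1/39263) = (191726 - 38995*(-1/644)*(1/252))*(-1/39263) = (191726 + (38995/644)*(1/252))*(-1/39263) = (191726 + 38995/162288)*(-1/39263) = (31114868083/162288)*(-1/39263) = -31114868083/6371913744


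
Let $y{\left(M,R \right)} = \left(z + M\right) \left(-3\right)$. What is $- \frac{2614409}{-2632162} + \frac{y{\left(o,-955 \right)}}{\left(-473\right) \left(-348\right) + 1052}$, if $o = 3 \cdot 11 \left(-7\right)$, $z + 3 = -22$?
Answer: $\frac{54389254715}{54504178534} \approx 0.99789$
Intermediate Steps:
$z = -25$ ($z = -3 - 22 = -25$)
$o = -231$ ($o = 33 \left(-7\right) = -231$)
$y{\left(M,R \right)} = 75 - 3 M$ ($y{\left(M,R \right)} = \left(-25 + M\right) \left(-3\right) = 75 - 3 M$)
$- \frac{2614409}{-2632162} + \frac{y{\left(o,-955 \right)}}{\left(-473\right) \left(-348\right) + 1052} = - \frac{2614409}{-2632162} + \frac{75 - -693}{\left(-473\right) \left(-348\right) + 1052} = \left(-2614409\right) \left(- \frac{1}{2632162}\right) + \frac{75 + 693}{164604 + 1052} = \frac{2614409}{2632162} + \frac{768}{165656} = \frac{2614409}{2632162} + 768 \cdot \frac{1}{165656} = \frac{2614409}{2632162} + \frac{96}{20707} = \frac{54389254715}{54504178534}$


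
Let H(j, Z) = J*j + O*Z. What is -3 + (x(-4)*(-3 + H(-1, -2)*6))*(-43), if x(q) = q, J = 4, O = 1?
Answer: -6711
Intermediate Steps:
H(j, Z) = Z + 4*j (H(j, Z) = 4*j + 1*Z = 4*j + Z = Z + 4*j)
-3 + (x(-4)*(-3 + H(-1, -2)*6))*(-43) = -3 - 4*(-3 + (-2 + 4*(-1))*6)*(-43) = -3 - 4*(-3 + (-2 - 4)*6)*(-43) = -3 - 4*(-3 - 6*6)*(-43) = -3 - 4*(-3 - 36)*(-43) = -3 - 4*(-39)*(-43) = -3 + 156*(-43) = -3 - 6708 = -6711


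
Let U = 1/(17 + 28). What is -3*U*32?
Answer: -32/15 ≈ -2.1333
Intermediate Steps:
U = 1/45 ≈ 0.022222
-3*U*32 = -3*1/45*32 = -1/15*32 = -32/15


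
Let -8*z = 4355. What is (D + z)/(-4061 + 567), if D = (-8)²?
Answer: 3843/27952 ≈ 0.13749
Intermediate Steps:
z = -4355/8 (z = -⅛*4355 = -4355/8 ≈ -544.38)
D = 64
(D + z)/(-4061 + 567) = (64 - 4355/8)/(-4061 + 567) = -3843/8/(-3494) = -3843/8*(-1/3494) = 3843/27952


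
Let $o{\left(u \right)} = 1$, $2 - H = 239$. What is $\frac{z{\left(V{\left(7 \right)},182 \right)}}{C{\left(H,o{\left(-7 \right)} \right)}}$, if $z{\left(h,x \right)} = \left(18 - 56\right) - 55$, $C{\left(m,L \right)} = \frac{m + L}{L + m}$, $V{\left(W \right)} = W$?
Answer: $-93$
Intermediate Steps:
$H = -237$ ($H = 2 - 239 = -237$)
$C{\left(m,L \right)} = 1$ ($C{\left(m,L \right)} = \frac{L + m}{L + m} = 1$)
$z{\left(h,x \right)} = -93$ ($z{\left(h,x \right)} = -38 - 55 = -93$)
$\frac{z{\left(V{\left(7 \right)},182 \right)}}{C{\left(H,o{\left(-7 \right)} \right)}} = - \frac{93}{1} = \left(-93\right) 1 = -93$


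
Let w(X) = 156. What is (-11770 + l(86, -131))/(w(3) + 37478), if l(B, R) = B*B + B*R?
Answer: -7820/18817 ≈ -0.41558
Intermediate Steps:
l(B, R) = B**2 + B*R
(-11770 + l(86, -131))/(w(3) + 37478) = (-11770 + 86*(86 - 131))/(156 + 37478) = (-11770 + 86*(-45))/37634 = (-11770 - 3870)*(1/37634) = -15640*1/37634 = -7820/18817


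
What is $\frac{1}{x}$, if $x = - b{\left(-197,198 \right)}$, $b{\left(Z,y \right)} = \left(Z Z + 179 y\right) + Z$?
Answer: $- \frac{1}{74054} \approx -1.3504 \cdot 10^{-5}$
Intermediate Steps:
$b{\left(Z,y \right)} = Z + Z^{2} + 179 y$ ($b{\left(Z,y \right)} = \left(Z^{2} + 179 y\right) + Z = Z + Z^{2} + 179 y$)
$x = -74054$ ($x = - (-197 + \left(-197\right)^{2} + 179 \cdot 198) = - (-197 + 38809 + 35442) = \left(-1\right) 74054 = -74054$)
$\frac{1}{x} = \frac{1}{-74054} = - \frac{1}{74054}$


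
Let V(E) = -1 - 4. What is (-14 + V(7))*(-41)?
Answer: 779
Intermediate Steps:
V(E) = -5
(-14 + V(7))*(-41) = (-14 - 5)*(-41) = -19*(-41) = 779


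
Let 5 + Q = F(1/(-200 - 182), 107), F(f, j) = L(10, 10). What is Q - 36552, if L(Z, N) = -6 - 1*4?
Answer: -36567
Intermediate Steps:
L(Z, N) = -10 (L(Z, N) = -6 - 4 = -10)
F(f, j) = -10
Q = -15 (Q = -5 - 10 = -15)
Q - 36552 = -15 - 36552 = -36567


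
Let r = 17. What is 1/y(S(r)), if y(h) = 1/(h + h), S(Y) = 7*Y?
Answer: 238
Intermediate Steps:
y(h) = 1/(2*h)
1/y(S(r)) = 1/(1/(2*((7*17)))) = 1/((½)/119) = 1/((½)*(1/119)) = 1/(1/238) = 238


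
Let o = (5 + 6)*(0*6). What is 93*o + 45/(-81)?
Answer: -5/9 ≈ -0.55556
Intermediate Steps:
o = 0 (o = 11*0 = 0)
93*o + 45/(-81) = 93*0 + 45/(-81) = 0 + 45*(-1/81) = 0 - 5/9 = -5/9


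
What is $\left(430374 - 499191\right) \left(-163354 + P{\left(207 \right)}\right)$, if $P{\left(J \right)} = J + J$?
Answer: $11213041980$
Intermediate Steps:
$P{\left(J \right)} = 2 J$
$\left(430374 - 499191\right) \left(-163354 + P{\left(207 \right)}\right) = \left(430374 - 499191\right) \left(-163354 + 2 \cdot 207\right) = - 68817 \left(-163354 + 414\right) = \left(-68817\right) \left(-162940\right) = 11213041980$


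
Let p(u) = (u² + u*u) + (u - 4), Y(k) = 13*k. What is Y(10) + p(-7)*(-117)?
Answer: -10049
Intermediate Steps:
p(u) = -4 + u + 2*u² (p(u) = (u² + u²) + (-4 + u) = 2*u² + (-4 + u) = -4 + u + 2*u²)
Y(10) + p(-7)*(-117) = 13*10 + (-4 - 7 + 2*(-7)²)*(-117) = 130 + (-4 - 7 + 2*49)*(-117) = 130 + (-4 - 7 + 98)*(-117) = 130 + 87*(-117) = 130 - 10179 = -10049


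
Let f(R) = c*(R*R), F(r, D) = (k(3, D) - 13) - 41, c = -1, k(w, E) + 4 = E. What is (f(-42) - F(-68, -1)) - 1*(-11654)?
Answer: 9949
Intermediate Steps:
k(w, E) = -4 + E
F(r, D) = -58 + D (F(r, D) = ((-4 + D) - 13) - 41 = (-17 + D) - 41 = -58 + D)
f(R) = -R**2 (f(R) = -R*R = -R**2)
(f(-42) - F(-68, -1)) - 1*(-11654) = (-1*(-42)**2 - (-58 - 1)) - 1*(-11654) = (-1*1764 - 1*(-59)) + 11654 = (-1764 + 59) + 11654 = -1705 + 11654 = 9949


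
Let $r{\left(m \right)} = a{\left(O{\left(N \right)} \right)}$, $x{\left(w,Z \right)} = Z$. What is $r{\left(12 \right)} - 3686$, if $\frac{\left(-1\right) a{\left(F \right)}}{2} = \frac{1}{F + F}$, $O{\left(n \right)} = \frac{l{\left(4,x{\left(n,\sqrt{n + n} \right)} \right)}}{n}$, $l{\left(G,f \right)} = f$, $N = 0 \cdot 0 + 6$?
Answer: $-3686 - \sqrt{3} \approx -3687.7$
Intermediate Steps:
$N = 6$ ($N = 0 + 6 = 6$)
$O{\left(n \right)} = \frac{\sqrt{2}}{\sqrt{n}}$ ($O{\left(n \right)} = \frac{\sqrt{n + n}}{n} = \frac{\sqrt{2 n}}{n} = \frac{\sqrt{2} \sqrt{n}}{n} = \frac{\sqrt{2}}{\sqrt{n}}$)
$a{\left(F \right)} = - \frac{1}{F}$ ($a{\left(F \right)} = - \frac{2}{F + F} = - \frac{2}{2 F} = - 2 \frac{1}{2 F} = - \frac{1}{F}$)
$r{\left(m \right)} = - \sqrt{3}$ ($r{\left(m \right)} = - \frac{1}{\sqrt{2} \frac{1}{\sqrt{6}}} = - \frac{1}{\sqrt{2} \frac{\sqrt{6}}{6}} = - \frac{1}{\frac{1}{3} \sqrt{3}} = - \sqrt{3}$)
$r{\left(12 \right)} - 3686 = - \sqrt{3} - 3686 = -3686 - \sqrt{3}$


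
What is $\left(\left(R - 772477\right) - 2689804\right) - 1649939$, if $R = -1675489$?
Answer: $-6787709$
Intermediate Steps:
$\left(\left(R - 772477\right) - 2689804\right) - 1649939 = \left(\left(-1675489 - 772477\right) - 2689804\right) - 1649939 = \left(-2447966 - 2689804\right) - 1649939 = -5137770 - 1649939 = -6787709$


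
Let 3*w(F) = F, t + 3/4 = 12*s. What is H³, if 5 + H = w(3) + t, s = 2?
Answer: 456533/64 ≈ 7133.3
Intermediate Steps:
t = 93/4 (t = -¾ + 12*2 = -¾ + 24 = 93/4 ≈ 23.250)
w(F) = F/3
H = 77/4 (H = -5 + ((⅓)*3 + 93/4) = -5 + (1 + 93/4) = -5 + 97/4 = 77/4 ≈ 19.250)
H³ = (77/4)³ = 456533/64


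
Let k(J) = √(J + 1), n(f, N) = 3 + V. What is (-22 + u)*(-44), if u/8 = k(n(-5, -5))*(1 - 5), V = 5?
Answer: 5192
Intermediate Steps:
n(f, N) = 8 (n(f, N) = 3 + 5 = 8)
k(J) = √(1 + J)
u = -96 (u = 8*(√(1 + 8)*(1 - 5)) = 8*(√9*(-4)) = 8*(3*(-4)) = 8*(-12) = -96)
(-22 + u)*(-44) = (-22 - 96)*(-44) = -118*(-44) = 5192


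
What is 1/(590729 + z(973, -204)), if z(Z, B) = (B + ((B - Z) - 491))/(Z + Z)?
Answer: 973/574778381 ≈ 1.6928e-6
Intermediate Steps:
z(Z, B) = (-491 - Z + 2*B)/(2*Z) (z(Z, B) = (B + (-491 + B - Z))/((2*Z)) = (-491 - Z + 2*B)*(1/(2*Z)) = (-491 - Z + 2*B)/(2*Z))
1/(590729 + z(973, -204)) = 1/(590729 + (1/2)*(-491 - 1*973 + 2*(-204))/973) = 1/(590729 + (1/2)*(1/973)*(-491 - 973 - 408)) = 1/(590729 + (1/2)*(1/973)*(-1872)) = 1/(590729 - 936/973) = 1/(574778381/973) = 973/574778381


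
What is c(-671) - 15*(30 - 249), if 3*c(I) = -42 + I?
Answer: 9142/3 ≈ 3047.3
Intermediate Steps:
c(I) = -14 + I/3 (c(I) = (-42 + I)/3 = -14 + I/3)
c(-671) - 15*(30 - 249) = (-14 + (1/3)*(-671)) - 15*(30 - 249) = (-14 - 671/3) - 15*(-219) = -713/3 - 1*(-3285) = -713/3 + 3285 = 9142/3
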